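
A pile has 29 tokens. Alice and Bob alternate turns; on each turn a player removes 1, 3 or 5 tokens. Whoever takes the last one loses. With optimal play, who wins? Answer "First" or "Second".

Compute winning (W) and losing (L) positions by backward induction:
i:   0  1  2  3  4  5  6  7  8  9 10 11 12 13 14 15 16 17 18 19 20 21 22 23 24 25 26 27 28 29
     W  L  W  L  W  L  W  L  W  L  W  L  W  L  W  L  W  L  W  L  W  L  W  L  W  L  W  L  W  L
Position 29 is L, so the second player wins.

Second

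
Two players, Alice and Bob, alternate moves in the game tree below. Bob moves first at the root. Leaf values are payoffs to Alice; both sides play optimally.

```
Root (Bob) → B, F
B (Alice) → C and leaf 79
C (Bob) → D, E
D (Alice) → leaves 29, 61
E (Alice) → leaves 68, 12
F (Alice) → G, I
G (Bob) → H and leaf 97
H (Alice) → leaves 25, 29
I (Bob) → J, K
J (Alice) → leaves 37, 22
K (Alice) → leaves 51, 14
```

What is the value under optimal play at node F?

37

H: max(25, 29) = 29
G: min(29, 97) = 29
J: max(37, 22) = 37
K: max(51, 14) = 51
I: min(37, 51) = 37
F: max(29, 37) = 37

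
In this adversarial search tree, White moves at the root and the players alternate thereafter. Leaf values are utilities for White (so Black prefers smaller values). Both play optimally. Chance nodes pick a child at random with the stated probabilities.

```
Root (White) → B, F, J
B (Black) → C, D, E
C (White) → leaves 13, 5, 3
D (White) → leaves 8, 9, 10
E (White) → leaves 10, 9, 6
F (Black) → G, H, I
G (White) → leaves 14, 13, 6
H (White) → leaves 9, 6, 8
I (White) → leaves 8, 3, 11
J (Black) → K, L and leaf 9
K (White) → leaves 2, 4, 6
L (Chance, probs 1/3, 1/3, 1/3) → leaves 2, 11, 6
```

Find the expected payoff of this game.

C (White): max(13, 5, 3) = 13
D (White): max(8, 9, 10) = 10
E (White): max(10, 9, 6) = 10
B (Black): min(13, 10, 10) = 10
G (White): max(14, 13, 6) = 14
H (White): max(9, 6, 8) = 9
I (White): max(8, 3, 11) = 11
F (Black): min(14, 9, 11) = 9
K (White): max(2, 4, 6) = 6
L (Chance): 1/3·2 + 1/3·11 + 1/3·6 = 6.33
J (Black): min(6, 6.33, 9) = 6
Root (White): max(10, 9, 6) = 10

10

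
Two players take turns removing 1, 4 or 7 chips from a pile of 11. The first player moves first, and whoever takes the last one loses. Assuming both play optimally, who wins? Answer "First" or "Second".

Compute winning (W) and losing (L) positions by backward induction:
i:   0  1  2  3  4  5  6  7  8  9 10 11
     W  L  W  L  W  W  L  W  W  L  W  L
Position 11 is L, so the second player wins.

Second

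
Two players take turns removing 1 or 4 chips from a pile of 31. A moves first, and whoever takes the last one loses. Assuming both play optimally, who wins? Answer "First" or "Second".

Second

Mark each pile size as W (mover wins) or L (mover loses):
i:   0  1  2  3  4  5  6  7  8  9 10 11 12 13 14 15 16 17 18 19 20 21 22 23 24 25 26 27 28 29 30 31
     W  L  W  L  W  W  L  W  L  W  W  L  W  L  W  W  L  W  L  W  W  L  W  L  W  W  L  W  L  W  W  L
Position 31 is L, so the second player wins.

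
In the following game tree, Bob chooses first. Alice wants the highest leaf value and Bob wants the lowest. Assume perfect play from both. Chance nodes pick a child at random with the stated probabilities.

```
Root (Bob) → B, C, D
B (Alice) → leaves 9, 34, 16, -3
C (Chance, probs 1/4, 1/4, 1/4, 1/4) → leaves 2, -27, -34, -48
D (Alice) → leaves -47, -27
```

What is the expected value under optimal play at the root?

B (Alice): max(9, 34, 16, -3) = 34
C (Chance): 1/4·2 + 1/4·-27 + 1/4·-34 + 1/4·-48 = -26.75
D (Alice): max(-47, -27) = -27
Root (Bob): min(34, -26.75, -27) = -27

-27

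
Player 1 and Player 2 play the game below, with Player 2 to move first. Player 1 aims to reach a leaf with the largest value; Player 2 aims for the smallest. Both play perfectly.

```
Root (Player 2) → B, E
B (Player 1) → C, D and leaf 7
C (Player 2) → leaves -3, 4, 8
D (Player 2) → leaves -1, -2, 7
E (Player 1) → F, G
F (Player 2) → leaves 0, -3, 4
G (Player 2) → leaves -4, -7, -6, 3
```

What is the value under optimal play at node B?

C: min(-3, 4, 8) = -3
D: min(-1, -2, 7) = -2
B: max(-3, -2, 7) = 7

7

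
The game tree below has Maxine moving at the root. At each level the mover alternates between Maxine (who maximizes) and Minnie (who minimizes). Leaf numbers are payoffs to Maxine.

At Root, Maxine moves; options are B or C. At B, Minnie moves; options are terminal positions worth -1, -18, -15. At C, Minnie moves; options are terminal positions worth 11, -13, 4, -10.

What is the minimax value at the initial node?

B (Minnie): min(-1, -18, -15) = -18
C (Minnie): min(11, -13, 4, -10) = -13
Root (Maxine): max(-18, -13) = -13

-13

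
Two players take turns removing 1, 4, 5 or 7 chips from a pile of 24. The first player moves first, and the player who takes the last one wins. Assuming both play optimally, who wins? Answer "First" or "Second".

i:   0  1  2  3  4  5  6  7  8  9 10 11 12 13 14 15 16 17 18 19 20 21 22 23 24
     L  W  L  W  W  W  W  W  L  W  L  W  W  W  W  W  L  W  L  W  W  W  W  W  L
Position 24 is L, so the second player wins.

Second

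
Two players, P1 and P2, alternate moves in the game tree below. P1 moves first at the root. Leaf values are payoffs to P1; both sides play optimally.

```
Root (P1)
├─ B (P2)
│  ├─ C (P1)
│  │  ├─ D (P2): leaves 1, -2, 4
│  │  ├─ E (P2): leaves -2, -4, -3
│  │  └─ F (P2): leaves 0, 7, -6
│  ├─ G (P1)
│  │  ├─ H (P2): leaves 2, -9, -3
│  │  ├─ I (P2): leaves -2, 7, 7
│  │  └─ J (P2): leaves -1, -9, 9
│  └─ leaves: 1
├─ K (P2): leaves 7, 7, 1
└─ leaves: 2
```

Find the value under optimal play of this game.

D (P2): min(1, -2, 4) = -2
E (P2): min(-2, -4, -3) = -4
F (P2): min(0, 7, -6) = -6
C (P1): max(-2, -4, -6) = -2
H (P2): min(2, -9, -3) = -9
I (P2): min(-2, 7, 7) = -2
J (P2): min(-1, -9, 9) = -9
G (P1): max(-9, -2, -9) = -2
B (P2): min(-2, -2, 1) = -2
K (P2): min(7, 7, 1) = 1
Root (P1): max(-2, 1, 2) = 2

2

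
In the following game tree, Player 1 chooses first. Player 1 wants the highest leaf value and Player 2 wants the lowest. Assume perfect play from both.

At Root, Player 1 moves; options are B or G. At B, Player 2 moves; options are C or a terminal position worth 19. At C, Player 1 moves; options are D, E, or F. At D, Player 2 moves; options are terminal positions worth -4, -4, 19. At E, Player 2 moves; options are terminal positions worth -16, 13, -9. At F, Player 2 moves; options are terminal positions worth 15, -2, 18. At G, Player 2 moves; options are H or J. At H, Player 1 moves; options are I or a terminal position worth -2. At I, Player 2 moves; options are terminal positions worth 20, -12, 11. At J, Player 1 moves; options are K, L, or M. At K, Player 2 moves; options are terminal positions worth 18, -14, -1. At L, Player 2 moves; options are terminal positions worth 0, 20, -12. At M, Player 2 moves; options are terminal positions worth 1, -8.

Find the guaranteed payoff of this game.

D (Player 2): min(-4, -4, 19) = -4
E (Player 2): min(-16, 13, -9) = -16
F (Player 2): min(15, -2, 18) = -2
C (Player 1): max(-4, -16, -2) = -2
B (Player 2): min(-2, 19) = -2
I (Player 2): min(20, -12, 11) = -12
H (Player 1): max(-12, -2) = -2
K (Player 2): min(18, -14, -1) = -14
L (Player 2): min(0, 20, -12) = -12
M (Player 2): min(1, -8) = -8
J (Player 1): max(-14, -12, -8) = -8
G (Player 2): min(-2, -8) = -8
Root (Player 1): max(-2, -8) = -2

-2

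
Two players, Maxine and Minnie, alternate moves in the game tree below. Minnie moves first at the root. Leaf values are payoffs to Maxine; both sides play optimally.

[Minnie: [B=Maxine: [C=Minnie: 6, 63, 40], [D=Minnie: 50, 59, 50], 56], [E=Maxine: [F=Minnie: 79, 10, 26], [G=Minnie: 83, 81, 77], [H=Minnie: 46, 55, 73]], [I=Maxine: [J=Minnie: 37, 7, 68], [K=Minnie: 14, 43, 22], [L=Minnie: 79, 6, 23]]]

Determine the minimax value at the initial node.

14

C (Minnie): min(6, 63, 40) = 6
D (Minnie): min(50, 59, 50) = 50
B (Maxine): max(6, 50, 56) = 56
F (Minnie): min(79, 10, 26) = 10
G (Minnie): min(83, 81, 77) = 77
H (Minnie): min(46, 55, 73) = 46
E (Maxine): max(10, 77, 46) = 77
J (Minnie): min(37, 7, 68) = 7
K (Minnie): min(14, 43, 22) = 14
L (Minnie): min(79, 6, 23) = 6
I (Maxine): max(7, 14, 6) = 14
Root (Minnie): min(56, 77, 14) = 14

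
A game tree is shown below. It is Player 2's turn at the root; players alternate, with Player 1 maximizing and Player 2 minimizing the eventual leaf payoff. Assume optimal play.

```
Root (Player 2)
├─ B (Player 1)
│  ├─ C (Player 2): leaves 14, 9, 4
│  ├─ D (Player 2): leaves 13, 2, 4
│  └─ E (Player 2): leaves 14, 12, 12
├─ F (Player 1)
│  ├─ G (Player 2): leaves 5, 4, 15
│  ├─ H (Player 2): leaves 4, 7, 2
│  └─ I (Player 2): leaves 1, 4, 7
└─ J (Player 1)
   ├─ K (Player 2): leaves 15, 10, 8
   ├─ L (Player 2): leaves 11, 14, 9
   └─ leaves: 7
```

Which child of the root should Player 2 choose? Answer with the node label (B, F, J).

C (Player 2): min(14, 9, 4) = 4
D (Player 2): min(13, 2, 4) = 2
E (Player 2): min(14, 12, 12) = 12
B (Player 1): max(4, 2, 12) = 12
G (Player 2): min(5, 4, 15) = 4
H (Player 2): min(4, 7, 2) = 2
I (Player 2): min(1, 4, 7) = 1
F (Player 1): max(4, 2, 1) = 4
K (Player 2): min(15, 10, 8) = 8
L (Player 2): min(11, 14, 9) = 9
J (Player 1): max(8, 9, 7) = 9
Root (Player 2): min(12, 4, 9) = 4
Player 2 picks the child with the lowest value: F (value 4).

F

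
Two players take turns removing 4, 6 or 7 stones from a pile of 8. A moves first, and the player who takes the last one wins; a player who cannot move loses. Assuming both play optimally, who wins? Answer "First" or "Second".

First

Compute winning (W) and losing (L) positions by backward induction:
i:   0  1  2  3  4  5  6  7  8
     L  L  L  L  W  W  W  W  W
Position 8 is W, so the first player wins.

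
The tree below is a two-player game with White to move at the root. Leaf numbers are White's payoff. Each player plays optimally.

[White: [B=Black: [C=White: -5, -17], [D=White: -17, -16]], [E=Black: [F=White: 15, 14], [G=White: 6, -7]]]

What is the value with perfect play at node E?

F: max(15, 14) = 15
G: max(6, -7) = 6
E: min(15, 6) = 6

6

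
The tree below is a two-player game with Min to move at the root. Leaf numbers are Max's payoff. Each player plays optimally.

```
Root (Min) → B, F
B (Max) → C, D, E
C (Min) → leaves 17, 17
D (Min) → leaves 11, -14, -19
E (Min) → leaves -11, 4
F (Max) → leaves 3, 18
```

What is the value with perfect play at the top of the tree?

17

C (Min): min(17, 17) = 17
D (Min): min(11, -14, -19) = -19
E (Min): min(-11, 4) = -11
B (Max): max(17, -19, -11) = 17
F (Max): max(3, 18) = 18
Root (Min): min(17, 18) = 17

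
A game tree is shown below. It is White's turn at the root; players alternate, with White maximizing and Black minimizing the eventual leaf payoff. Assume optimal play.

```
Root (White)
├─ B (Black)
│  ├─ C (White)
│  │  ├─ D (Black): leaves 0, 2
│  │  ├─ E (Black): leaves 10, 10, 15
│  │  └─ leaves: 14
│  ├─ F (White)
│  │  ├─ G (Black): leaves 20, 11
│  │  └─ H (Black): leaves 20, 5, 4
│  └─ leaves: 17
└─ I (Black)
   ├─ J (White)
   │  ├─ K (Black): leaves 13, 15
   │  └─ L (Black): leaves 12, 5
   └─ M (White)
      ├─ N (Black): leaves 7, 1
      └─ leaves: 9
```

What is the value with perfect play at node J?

13

K: min(13, 15) = 13
L: min(12, 5) = 5
J: max(13, 5) = 13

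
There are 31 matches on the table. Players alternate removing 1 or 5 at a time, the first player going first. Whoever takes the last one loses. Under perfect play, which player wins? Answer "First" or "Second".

Second

W/L table (W = player to move can force a win):
i:   0  1  2  3  4  5  6  7  8  9 10 11 12 13 14 15 16 17 18 19 20 21 22 23 24 25 26 27 28 29 30 31
     W  L  W  L  W  L  W  L  W  L  W  L  W  L  W  L  W  L  W  L  W  L  W  L  W  L  W  L  W  L  W  L
Position 31 is L, so the second player wins.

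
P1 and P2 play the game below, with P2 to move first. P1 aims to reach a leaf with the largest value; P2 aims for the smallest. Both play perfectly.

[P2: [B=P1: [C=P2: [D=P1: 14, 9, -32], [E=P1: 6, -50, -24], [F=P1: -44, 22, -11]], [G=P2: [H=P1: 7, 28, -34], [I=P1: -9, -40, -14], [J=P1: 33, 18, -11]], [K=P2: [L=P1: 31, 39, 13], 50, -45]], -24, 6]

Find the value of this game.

-24

D (P1): max(14, 9, -32) = 14
E (P1): max(6, -50, -24) = 6
F (P1): max(-44, 22, -11) = 22
C (P2): min(14, 6, 22) = 6
H (P1): max(7, 28, -34) = 28
I (P1): max(-9, -40, -14) = -9
J (P1): max(33, 18, -11) = 33
G (P2): min(28, -9, 33) = -9
L (P1): max(31, 39, 13) = 39
K (P2): min(39, 50, -45) = -45
B (P1): max(6, -9, -45) = 6
Root (P2): min(6, -24, 6) = -24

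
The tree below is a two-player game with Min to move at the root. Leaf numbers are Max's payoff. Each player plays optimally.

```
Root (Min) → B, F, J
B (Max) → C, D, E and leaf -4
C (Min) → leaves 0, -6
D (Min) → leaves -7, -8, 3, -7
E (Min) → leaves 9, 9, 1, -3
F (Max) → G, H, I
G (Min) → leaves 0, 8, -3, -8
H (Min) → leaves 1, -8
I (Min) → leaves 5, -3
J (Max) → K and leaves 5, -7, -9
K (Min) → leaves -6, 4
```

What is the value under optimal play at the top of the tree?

-3

C (Min): min(0, -6) = -6
D (Min): min(-7, -8, 3, -7) = -8
E (Min): min(9, 9, 1, -3) = -3
B (Max): max(-6, -8, -3, -4) = -3
G (Min): min(0, 8, -3, -8) = -8
H (Min): min(1, -8) = -8
I (Min): min(5, -3) = -3
F (Max): max(-8, -8, -3) = -3
K (Min): min(-6, 4) = -6
J (Max): max(-6, 5, -7, -9) = 5
Root (Min): min(-3, -3, 5) = -3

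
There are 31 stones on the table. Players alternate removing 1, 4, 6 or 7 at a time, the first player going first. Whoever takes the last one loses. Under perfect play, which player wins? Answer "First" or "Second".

First

Mark each pile size as W (mover wins) or L (mover loses):
i:   0  1  2  3  4  5  6  7  8  9 10 11 12 13 14 15 16 17 18 19 20 21 22 23 24 25 26 27 28 29 30 31
     W  L  W  L  W  W  L  W  W  W  W  L  W  W  L  W  L  W  W  L  W  W  W  W  L  W  W  L  W  L  W  W
Position 31 is W, so the first player wins.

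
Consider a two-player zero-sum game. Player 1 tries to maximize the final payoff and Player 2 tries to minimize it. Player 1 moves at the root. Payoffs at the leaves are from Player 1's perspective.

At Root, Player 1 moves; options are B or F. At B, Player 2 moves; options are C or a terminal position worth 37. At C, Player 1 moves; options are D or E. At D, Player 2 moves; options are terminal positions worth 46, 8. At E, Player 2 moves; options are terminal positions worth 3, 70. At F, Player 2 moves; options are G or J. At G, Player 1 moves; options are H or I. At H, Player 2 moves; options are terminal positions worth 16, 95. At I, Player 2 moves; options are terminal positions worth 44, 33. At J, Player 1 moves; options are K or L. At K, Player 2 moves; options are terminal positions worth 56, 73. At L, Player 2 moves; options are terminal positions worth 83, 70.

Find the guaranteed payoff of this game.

D (Player 2): min(46, 8) = 8
E (Player 2): min(3, 70) = 3
C (Player 1): max(8, 3) = 8
B (Player 2): min(8, 37) = 8
H (Player 2): min(16, 95) = 16
I (Player 2): min(44, 33) = 33
G (Player 1): max(16, 33) = 33
K (Player 2): min(56, 73) = 56
L (Player 2): min(83, 70) = 70
J (Player 1): max(56, 70) = 70
F (Player 2): min(33, 70) = 33
Root (Player 1): max(8, 33) = 33

33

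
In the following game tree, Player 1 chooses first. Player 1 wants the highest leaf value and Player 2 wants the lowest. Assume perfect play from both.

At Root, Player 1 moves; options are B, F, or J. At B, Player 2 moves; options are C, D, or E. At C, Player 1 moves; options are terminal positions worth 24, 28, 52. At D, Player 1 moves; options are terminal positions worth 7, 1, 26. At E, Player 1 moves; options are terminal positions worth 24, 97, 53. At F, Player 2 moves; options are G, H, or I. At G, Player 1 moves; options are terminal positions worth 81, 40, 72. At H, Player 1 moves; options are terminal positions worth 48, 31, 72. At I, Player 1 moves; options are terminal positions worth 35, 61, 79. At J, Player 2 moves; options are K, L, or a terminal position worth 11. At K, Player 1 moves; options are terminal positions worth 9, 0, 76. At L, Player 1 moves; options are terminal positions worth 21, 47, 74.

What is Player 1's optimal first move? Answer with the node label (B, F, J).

C (Player 1): max(24, 28, 52) = 52
D (Player 1): max(7, 1, 26) = 26
E (Player 1): max(24, 97, 53) = 97
B (Player 2): min(52, 26, 97) = 26
G (Player 1): max(81, 40, 72) = 81
H (Player 1): max(48, 31, 72) = 72
I (Player 1): max(35, 61, 79) = 79
F (Player 2): min(81, 72, 79) = 72
K (Player 1): max(9, 0, 76) = 76
L (Player 1): max(21, 47, 74) = 74
J (Player 2): min(76, 74, 11) = 11
Root (Player 1): max(26, 72, 11) = 72
Player 1 picks the child with the highest value: F (value 72).

F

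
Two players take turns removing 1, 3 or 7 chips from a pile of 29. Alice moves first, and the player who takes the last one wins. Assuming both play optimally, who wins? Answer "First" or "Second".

First

W/L table (W = player to move can force a win):
i:   0  1  2  3  4  5  6  7  8  9 10 11 12 13 14 15 16 17 18 19 20 21 22 23 24 25 26 27 28 29
     L  W  L  W  L  W  L  W  L  W  L  W  L  W  L  W  L  W  L  W  L  W  L  W  L  W  L  W  L  W
Position 29 is W, so the first player wins.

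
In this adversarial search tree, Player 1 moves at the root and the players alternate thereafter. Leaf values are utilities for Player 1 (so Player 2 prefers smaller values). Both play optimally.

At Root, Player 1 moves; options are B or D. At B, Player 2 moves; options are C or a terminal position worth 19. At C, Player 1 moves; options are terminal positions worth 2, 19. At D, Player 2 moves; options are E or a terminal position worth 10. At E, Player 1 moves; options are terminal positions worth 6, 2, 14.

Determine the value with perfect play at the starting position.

19

C (Player 1): max(2, 19) = 19
B (Player 2): min(19, 19) = 19
E (Player 1): max(6, 2, 14) = 14
D (Player 2): min(14, 10) = 10
Root (Player 1): max(19, 10) = 19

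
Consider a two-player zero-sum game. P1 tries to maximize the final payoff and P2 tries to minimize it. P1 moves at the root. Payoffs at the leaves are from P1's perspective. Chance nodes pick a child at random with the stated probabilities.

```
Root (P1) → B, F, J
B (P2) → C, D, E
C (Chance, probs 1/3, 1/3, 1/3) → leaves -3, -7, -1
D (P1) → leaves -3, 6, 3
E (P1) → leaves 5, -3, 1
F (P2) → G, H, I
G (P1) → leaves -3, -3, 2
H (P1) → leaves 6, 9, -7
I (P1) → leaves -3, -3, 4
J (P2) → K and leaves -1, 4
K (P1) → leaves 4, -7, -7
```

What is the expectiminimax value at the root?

C (Chance): 1/3·-3 + 1/3·-7 + 1/3·-1 = -3.67
D (P1): max(-3, 6, 3) = 6
E (P1): max(5, -3, 1) = 5
B (P2): min(-3.67, 6, 5) = -3.67
G (P1): max(-3, -3, 2) = 2
H (P1): max(6, 9, -7) = 9
I (P1): max(-3, -3, 4) = 4
F (P2): min(2, 9, 4) = 2
K (P1): max(4, -7, -7) = 4
J (P2): min(4, -1, 4) = -1
Root (P1): max(-3.67, 2, -1) = 2

2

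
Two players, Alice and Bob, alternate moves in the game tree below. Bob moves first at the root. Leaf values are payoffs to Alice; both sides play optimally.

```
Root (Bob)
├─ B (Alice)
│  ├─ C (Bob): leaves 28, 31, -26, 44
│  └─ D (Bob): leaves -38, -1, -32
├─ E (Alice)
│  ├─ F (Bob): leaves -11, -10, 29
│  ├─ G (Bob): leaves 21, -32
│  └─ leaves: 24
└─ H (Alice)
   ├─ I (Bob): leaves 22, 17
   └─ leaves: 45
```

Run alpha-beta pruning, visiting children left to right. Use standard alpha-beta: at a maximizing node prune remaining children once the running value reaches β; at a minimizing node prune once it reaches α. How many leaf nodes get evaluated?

10

C [α=-∞,β=+∞]: v=-26
D [α=-26,β=+∞]: v=-38 after child 1 ≤ α → α-cutoff, skip 2
B [α=-∞,β=+∞]: v=-26
F [α=-∞,β=-26]: v=-11
E [α=-∞,β=-26]: v=-11 after child 1 ≥ β → β-cutoff, skip 2
I [α=-∞,β=-26]: v=17
H [α=-∞,β=-26]: v=17 after child 1 ≥ β → β-cutoff, skip 1
Root [α=-∞,β=+∞]: v=-26
Leaves evaluated: 10 of 16.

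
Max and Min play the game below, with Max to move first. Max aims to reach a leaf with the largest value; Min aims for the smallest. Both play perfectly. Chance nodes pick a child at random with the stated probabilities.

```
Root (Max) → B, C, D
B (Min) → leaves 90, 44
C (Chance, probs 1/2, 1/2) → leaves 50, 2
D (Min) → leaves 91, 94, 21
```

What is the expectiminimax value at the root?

B (Min): min(90, 44) = 44
C (Chance): 1/2·50 + 1/2·2 = 26
D (Min): min(91, 94, 21) = 21
Root (Max): max(44, 26, 21) = 44

44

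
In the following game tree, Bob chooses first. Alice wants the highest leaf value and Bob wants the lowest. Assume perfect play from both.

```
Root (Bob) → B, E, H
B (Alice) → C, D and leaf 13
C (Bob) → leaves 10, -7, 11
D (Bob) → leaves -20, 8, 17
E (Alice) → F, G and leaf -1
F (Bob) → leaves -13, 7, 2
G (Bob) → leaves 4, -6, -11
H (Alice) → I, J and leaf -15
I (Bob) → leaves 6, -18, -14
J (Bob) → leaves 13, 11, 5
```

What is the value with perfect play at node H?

5

I: min(6, -18, -14) = -18
J: min(13, 11, 5) = 5
H: max(-18, 5, -15) = 5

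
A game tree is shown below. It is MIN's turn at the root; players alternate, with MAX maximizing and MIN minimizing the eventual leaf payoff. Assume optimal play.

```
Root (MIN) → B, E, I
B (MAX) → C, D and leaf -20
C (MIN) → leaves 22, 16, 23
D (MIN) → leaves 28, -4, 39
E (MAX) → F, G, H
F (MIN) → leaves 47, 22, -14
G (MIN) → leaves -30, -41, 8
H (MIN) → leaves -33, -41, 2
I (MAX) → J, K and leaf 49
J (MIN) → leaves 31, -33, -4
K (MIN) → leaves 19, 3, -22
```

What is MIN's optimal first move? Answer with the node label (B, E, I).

C (MIN): min(22, 16, 23) = 16
D (MIN): min(28, -4, 39) = -4
B (MAX): max(16, -4, -20) = 16
F (MIN): min(47, 22, -14) = -14
G (MIN): min(-30, -41, 8) = -41
H (MIN): min(-33, -41, 2) = -41
E (MAX): max(-14, -41, -41) = -14
J (MIN): min(31, -33, -4) = -33
K (MIN): min(19, 3, -22) = -22
I (MAX): max(-33, -22, 49) = 49
Root (MIN): min(16, -14, 49) = -14
MIN picks the child with the lowest value: E (value -14).

E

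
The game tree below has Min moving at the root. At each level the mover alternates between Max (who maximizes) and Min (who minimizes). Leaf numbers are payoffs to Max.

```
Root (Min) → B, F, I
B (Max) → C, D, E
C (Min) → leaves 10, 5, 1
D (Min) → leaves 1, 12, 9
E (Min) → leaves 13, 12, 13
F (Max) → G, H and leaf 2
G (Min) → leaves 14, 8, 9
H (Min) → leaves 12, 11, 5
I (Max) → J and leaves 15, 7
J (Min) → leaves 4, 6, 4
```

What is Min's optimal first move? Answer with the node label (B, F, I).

C (Min): min(10, 5, 1) = 1
D (Min): min(1, 12, 9) = 1
E (Min): min(13, 12, 13) = 12
B (Max): max(1, 1, 12) = 12
G (Min): min(14, 8, 9) = 8
H (Min): min(12, 11, 5) = 5
F (Max): max(8, 5, 2) = 8
J (Min): min(4, 6, 4) = 4
I (Max): max(4, 15, 7) = 15
Root (Min): min(12, 8, 15) = 8
Min picks the child with the lowest value: F (value 8).

F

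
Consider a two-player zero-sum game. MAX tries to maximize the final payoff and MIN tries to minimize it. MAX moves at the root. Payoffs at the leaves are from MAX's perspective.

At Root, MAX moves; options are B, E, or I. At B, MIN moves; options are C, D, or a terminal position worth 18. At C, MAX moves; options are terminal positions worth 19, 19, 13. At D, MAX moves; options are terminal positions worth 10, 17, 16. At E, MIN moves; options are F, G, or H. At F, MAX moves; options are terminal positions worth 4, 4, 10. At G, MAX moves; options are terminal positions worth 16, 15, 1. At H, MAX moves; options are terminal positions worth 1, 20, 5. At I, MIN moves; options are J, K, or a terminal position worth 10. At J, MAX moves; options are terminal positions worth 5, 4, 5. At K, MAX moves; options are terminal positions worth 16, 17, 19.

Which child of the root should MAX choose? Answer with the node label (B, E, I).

B

C (MAX): max(19, 19, 13) = 19
D (MAX): max(10, 17, 16) = 17
B (MIN): min(19, 17, 18) = 17
F (MAX): max(4, 4, 10) = 10
G (MAX): max(16, 15, 1) = 16
H (MAX): max(1, 20, 5) = 20
E (MIN): min(10, 16, 20) = 10
J (MAX): max(5, 4, 5) = 5
K (MAX): max(16, 17, 19) = 19
I (MIN): min(5, 19, 10) = 5
Root (MAX): max(17, 10, 5) = 17
MAX picks the child with the highest value: B (value 17).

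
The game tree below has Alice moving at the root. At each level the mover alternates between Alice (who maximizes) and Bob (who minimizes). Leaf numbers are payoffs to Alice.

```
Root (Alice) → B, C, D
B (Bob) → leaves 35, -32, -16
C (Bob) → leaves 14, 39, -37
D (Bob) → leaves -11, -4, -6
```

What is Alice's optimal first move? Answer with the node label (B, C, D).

D

B (Bob): min(35, -32, -16) = -32
C (Bob): min(14, 39, -37) = -37
D (Bob): min(-11, -4, -6) = -11
Root (Alice): max(-32, -37, -11) = -11
Alice picks the child with the highest value: D (value -11).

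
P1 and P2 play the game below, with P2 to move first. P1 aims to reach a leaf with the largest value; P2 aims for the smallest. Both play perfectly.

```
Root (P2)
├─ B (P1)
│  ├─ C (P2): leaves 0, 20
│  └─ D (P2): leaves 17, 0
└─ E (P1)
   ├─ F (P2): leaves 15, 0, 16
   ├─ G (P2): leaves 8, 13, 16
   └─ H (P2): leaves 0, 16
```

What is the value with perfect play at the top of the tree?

C (P2): min(0, 20) = 0
D (P2): min(17, 0) = 0
B (P1): max(0, 0) = 0
F (P2): min(15, 0, 16) = 0
G (P2): min(8, 13, 16) = 8
H (P2): min(0, 16) = 0
E (P1): max(0, 8, 0) = 8
Root (P2): min(0, 8) = 0

0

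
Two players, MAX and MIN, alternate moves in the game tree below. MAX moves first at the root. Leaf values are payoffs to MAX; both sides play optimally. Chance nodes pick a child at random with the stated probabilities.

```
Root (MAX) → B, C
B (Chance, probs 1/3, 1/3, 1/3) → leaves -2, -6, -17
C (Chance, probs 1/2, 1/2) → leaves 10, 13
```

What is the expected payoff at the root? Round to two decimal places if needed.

B (Chance): 1/3·-2 + 1/3·-6 + 1/3·-17 = -8.33
C (Chance): 1/2·10 + 1/2·13 = 11.5
Root (MAX): max(-8.33, 11.5) = 11.5

11.5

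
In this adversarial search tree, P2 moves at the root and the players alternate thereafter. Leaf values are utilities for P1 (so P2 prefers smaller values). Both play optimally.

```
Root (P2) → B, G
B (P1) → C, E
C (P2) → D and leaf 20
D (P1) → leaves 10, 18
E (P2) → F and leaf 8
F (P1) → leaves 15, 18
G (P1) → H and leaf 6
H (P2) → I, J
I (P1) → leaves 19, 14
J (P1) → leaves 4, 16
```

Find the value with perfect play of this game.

D (P1): max(10, 18) = 18
C (P2): min(18, 20) = 18
F (P1): max(15, 18) = 18
E (P2): min(18, 8) = 8
B (P1): max(18, 8) = 18
I (P1): max(19, 14) = 19
J (P1): max(4, 16) = 16
H (P2): min(19, 16) = 16
G (P1): max(16, 6) = 16
Root (P2): min(18, 16) = 16

16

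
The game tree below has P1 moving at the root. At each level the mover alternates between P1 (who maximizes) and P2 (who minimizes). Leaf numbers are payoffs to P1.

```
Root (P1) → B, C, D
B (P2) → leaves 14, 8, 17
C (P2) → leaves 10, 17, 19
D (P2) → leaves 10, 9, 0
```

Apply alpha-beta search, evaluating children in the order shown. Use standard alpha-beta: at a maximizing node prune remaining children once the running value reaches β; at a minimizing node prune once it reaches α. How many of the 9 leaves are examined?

B [α=-∞,β=+∞]: v=8
C [α=8,β=+∞]: v=10
D [α=10,β=+∞]: v=10 after child 1 ≤ α → α-cutoff, skip 2
Root [α=-∞,β=+∞]: v=10
Leaves evaluated: 7 of 9.

7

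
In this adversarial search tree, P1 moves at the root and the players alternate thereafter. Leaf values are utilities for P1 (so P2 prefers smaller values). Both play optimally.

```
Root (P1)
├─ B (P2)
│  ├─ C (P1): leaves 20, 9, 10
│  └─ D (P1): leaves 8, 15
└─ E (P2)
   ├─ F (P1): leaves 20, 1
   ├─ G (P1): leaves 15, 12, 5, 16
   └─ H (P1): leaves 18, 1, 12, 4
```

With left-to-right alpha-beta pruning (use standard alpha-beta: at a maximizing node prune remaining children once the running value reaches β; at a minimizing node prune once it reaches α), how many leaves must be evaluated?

C [α=-∞,β=+∞]: v=20
D [α=-∞,β=20]: v=15
B [α=-∞,β=+∞]: v=15
F [α=15,β=+∞]: v=20
G [α=15,β=20]: v=16
H [α=15,β=16]: v=18 after child 1 ≥ β → β-cutoff, skip 3
E [α=15,β=+∞]: v=16
Root [α=-∞,β=+∞]: v=16
Leaves evaluated: 12 of 15.

12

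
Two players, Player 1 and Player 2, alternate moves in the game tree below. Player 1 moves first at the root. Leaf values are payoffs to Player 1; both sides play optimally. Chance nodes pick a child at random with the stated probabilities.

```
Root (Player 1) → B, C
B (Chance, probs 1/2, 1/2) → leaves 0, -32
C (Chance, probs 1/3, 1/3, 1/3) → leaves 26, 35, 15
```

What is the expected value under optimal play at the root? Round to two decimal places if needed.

25.33

B (Chance): 1/2·0 + 1/2·-32 = -16
C (Chance): 1/3·26 + 1/3·35 + 1/3·15 = 25.33
Root (Player 1): max(-16, 25.33) = 25.33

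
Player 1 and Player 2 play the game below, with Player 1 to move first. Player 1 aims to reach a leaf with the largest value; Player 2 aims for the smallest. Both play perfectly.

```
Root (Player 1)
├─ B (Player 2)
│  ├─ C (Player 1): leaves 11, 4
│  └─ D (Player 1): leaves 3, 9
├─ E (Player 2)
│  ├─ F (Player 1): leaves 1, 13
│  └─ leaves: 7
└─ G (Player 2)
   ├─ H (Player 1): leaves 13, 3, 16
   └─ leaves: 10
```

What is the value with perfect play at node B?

9

C: max(11, 4) = 11
D: max(3, 9) = 9
B: min(11, 9) = 9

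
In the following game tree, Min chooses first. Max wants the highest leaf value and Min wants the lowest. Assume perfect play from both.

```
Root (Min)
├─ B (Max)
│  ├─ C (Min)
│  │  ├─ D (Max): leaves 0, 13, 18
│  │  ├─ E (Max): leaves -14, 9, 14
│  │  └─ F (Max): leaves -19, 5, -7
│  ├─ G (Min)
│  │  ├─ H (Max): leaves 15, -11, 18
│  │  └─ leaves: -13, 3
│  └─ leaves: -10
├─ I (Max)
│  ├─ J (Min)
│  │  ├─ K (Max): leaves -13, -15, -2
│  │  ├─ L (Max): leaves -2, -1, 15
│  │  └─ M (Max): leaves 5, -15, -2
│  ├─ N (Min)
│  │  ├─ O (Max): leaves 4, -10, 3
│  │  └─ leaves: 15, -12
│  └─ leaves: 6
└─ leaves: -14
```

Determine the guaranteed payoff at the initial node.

-14

D (Max): max(0, 13, 18) = 18
E (Max): max(-14, 9, 14) = 14
F (Max): max(-19, 5, -7) = 5
C (Min): min(18, 14, 5) = 5
H (Max): max(15, -11, 18) = 18
G (Min): min(18, -13, 3) = -13
B (Max): max(5, -13, -10) = 5
K (Max): max(-13, -15, -2) = -2
L (Max): max(-2, -1, 15) = 15
M (Max): max(5, -15, -2) = 5
J (Min): min(-2, 15, 5) = -2
O (Max): max(4, -10, 3) = 4
N (Min): min(4, 15, -12) = -12
I (Max): max(-2, -12, 6) = 6
Root (Min): min(5, 6, -14) = -14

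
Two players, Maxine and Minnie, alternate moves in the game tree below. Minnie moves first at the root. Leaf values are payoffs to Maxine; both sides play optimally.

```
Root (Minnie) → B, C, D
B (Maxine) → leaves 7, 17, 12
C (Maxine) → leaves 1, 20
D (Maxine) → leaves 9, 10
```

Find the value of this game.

10

B (Maxine): max(7, 17, 12) = 17
C (Maxine): max(1, 20) = 20
D (Maxine): max(9, 10) = 10
Root (Minnie): min(17, 20, 10) = 10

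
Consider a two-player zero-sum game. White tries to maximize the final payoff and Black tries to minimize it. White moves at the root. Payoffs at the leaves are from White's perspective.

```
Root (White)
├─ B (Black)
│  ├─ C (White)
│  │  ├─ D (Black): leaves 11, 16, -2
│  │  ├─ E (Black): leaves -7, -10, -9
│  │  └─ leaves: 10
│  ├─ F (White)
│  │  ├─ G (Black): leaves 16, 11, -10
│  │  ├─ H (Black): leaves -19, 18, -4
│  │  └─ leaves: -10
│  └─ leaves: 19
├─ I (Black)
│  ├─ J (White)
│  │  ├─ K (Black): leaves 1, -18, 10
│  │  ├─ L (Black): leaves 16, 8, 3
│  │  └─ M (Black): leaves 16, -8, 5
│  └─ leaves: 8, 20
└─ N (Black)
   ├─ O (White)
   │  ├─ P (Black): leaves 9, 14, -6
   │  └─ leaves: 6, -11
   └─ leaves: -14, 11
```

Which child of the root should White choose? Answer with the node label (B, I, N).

I

D (Black): min(11, 16, -2) = -2
E (Black): min(-7, -10, -9) = -10
C (White): max(-2, -10, 10) = 10
G (Black): min(16, 11, -10) = -10
H (Black): min(-19, 18, -4) = -19
F (White): max(-10, -19, -10) = -10
B (Black): min(10, -10, 19) = -10
K (Black): min(1, -18, 10) = -18
L (Black): min(16, 8, 3) = 3
M (Black): min(16, -8, 5) = -8
J (White): max(-18, 3, -8) = 3
I (Black): min(3, 8, 20) = 3
P (Black): min(9, 14, -6) = -6
O (White): max(-6, 6, -11) = 6
N (Black): min(6, -14, 11) = -14
Root (White): max(-10, 3, -14) = 3
White picks the child with the highest value: I (value 3).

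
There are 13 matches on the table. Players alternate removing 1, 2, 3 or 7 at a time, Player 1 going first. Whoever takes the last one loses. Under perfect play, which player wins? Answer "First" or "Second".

Second

i:   0  1  2  3  4  5  6  7  8  9 10 11 12 13
     W  L  W  W  W  L  W  W  W  L  W  W  W  L
Position 13 is L, so the second player wins.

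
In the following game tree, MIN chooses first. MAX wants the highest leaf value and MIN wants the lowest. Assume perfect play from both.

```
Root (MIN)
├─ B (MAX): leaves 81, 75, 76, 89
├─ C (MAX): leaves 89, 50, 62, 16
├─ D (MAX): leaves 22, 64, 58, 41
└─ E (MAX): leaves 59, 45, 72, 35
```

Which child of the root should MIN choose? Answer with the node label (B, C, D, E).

D

B (MAX): max(81, 75, 76, 89) = 89
C (MAX): max(89, 50, 62, 16) = 89
D (MAX): max(22, 64, 58, 41) = 64
E (MAX): max(59, 45, 72, 35) = 72
Root (MIN): min(89, 89, 64, 72) = 64
MIN picks the child with the lowest value: D (value 64).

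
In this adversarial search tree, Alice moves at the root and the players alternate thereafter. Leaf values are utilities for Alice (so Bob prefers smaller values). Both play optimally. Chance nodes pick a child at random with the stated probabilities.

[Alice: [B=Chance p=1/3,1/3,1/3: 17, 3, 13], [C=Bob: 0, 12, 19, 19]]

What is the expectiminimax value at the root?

B (Chance): 1/3·17 + 1/3·3 + 1/3·13 = 11
C (Bob): min(0, 12, 19, 19) = 0
Root (Alice): max(11, 0) = 11

11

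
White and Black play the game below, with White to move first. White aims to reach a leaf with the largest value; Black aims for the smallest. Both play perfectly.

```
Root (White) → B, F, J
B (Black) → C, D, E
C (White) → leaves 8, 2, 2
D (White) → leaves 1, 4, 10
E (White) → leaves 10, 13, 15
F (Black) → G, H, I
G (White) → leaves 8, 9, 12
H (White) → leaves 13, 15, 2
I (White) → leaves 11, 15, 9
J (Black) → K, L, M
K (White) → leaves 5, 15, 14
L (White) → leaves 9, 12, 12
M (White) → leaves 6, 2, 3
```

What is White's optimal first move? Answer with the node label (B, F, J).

F

C (White): max(8, 2, 2) = 8
D (White): max(1, 4, 10) = 10
E (White): max(10, 13, 15) = 15
B (Black): min(8, 10, 15) = 8
G (White): max(8, 9, 12) = 12
H (White): max(13, 15, 2) = 15
I (White): max(11, 15, 9) = 15
F (Black): min(12, 15, 15) = 12
K (White): max(5, 15, 14) = 15
L (White): max(9, 12, 12) = 12
M (White): max(6, 2, 3) = 6
J (Black): min(15, 12, 6) = 6
Root (White): max(8, 12, 6) = 12
White picks the child with the highest value: F (value 12).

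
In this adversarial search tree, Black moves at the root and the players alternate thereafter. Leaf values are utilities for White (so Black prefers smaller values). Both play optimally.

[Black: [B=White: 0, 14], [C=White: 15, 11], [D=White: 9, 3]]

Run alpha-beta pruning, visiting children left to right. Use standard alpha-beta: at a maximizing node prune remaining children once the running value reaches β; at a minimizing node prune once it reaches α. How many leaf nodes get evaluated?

B [α=-∞,β=+∞]: v=14
C [α=-∞,β=14]: v=15 after child 1 ≥ β → β-cutoff, skip 1
D [α=-∞,β=14]: v=9
Root [α=-∞,β=+∞]: v=9
Leaves evaluated: 5 of 6.

5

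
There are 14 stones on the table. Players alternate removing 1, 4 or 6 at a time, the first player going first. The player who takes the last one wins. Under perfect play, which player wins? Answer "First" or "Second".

First

Positions where the player to move wins (W) vs loses (L):
i:   0  1  2  3  4  5  6  7  8  9 10 11 12 13 14
     L  W  L  W  W  L  W  L  W  W  L  W  L  W  W
Position 14 is W, so the first player wins.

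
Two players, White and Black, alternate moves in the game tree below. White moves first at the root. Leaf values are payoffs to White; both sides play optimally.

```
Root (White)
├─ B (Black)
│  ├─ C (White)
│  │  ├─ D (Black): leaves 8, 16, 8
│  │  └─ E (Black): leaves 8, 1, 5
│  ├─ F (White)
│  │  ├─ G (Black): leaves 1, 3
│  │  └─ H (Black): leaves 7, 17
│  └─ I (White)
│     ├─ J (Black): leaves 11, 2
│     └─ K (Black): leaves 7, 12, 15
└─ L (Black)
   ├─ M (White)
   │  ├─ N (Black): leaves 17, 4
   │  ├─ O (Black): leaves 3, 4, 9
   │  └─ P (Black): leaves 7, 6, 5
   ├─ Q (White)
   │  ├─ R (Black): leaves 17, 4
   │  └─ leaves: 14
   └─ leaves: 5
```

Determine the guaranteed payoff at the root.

7

D (Black): min(8, 16, 8) = 8
E (Black): min(8, 1, 5) = 1
C (White): max(8, 1) = 8
G (Black): min(1, 3) = 1
H (Black): min(7, 17) = 7
F (White): max(1, 7) = 7
J (Black): min(11, 2) = 2
K (Black): min(7, 12, 15) = 7
I (White): max(2, 7) = 7
B (Black): min(8, 7, 7) = 7
N (Black): min(17, 4) = 4
O (Black): min(3, 4, 9) = 3
P (Black): min(7, 6, 5) = 5
M (White): max(4, 3, 5) = 5
R (Black): min(17, 4) = 4
Q (White): max(4, 14) = 14
L (Black): min(5, 14, 5) = 5
Root (White): max(7, 5) = 7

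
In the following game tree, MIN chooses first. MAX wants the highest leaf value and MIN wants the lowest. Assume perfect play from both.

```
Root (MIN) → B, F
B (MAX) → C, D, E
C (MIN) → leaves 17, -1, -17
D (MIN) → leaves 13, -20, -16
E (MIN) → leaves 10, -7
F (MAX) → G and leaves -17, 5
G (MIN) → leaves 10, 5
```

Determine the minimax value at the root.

C (MIN): min(17, -1, -17) = -17
D (MIN): min(13, -20, -16) = -20
E (MIN): min(10, -7) = -7
B (MAX): max(-17, -20, -7) = -7
G (MIN): min(10, 5) = 5
F (MAX): max(5, -17, 5) = 5
Root (MIN): min(-7, 5) = -7

-7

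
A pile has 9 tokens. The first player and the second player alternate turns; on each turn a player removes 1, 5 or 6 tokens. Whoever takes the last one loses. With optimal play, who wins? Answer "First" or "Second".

W/L table (W = player to move can force a win):
i:   0  1  2  3  4  5  6  7  8  9
     W  L  W  L  W  L  W  W  W  W
Position 9 is W, so the first player wins.

First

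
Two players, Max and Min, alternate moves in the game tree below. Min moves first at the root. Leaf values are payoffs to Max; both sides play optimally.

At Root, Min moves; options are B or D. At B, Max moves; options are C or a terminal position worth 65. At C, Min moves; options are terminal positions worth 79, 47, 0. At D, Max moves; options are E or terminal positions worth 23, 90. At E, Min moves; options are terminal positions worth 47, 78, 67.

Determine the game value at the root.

65

C (Min): min(79, 47, 0) = 0
B (Max): max(0, 65) = 65
E (Min): min(47, 78, 67) = 47
D (Max): max(47, 23, 90) = 90
Root (Min): min(65, 90) = 65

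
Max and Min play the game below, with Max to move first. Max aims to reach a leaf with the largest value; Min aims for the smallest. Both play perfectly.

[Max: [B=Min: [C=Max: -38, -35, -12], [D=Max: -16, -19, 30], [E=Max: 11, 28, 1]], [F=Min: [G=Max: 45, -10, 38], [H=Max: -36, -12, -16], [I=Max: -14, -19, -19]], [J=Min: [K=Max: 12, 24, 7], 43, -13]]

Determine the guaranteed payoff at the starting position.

C (Max): max(-38, -35, -12) = -12
D (Max): max(-16, -19, 30) = 30
E (Max): max(11, 28, 1) = 28
B (Min): min(-12, 30, 28) = -12
G (Max): max(45, -10, 38) = 45
H (Max): max(-36, -12, -16) = -12
I (Max): max(-14, -19, -19) = -14
F (Min): min(45, -12, -14) = -14
K (Max): max(12, 24, 7) = 24
J (Min): min(24, 43, -13) = -13
Root (Max): max(-12, -14, -13) = -12

-12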